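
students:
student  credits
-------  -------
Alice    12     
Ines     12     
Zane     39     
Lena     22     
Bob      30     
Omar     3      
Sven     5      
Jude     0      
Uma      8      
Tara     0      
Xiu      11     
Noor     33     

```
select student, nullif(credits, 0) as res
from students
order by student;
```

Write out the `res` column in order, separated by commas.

student=Alice: credits=12 vs 0: differ → 12
student=Bob: credits=30 vs 0: differ → 30
student=Ines: credits=12 vs 0: differ → 12
student=Jude: credits=0 vs 0: equal → NULL
student=Lena: credits=22 vs 0: differ → 22
student=Noor: credits=33 vs 0: differ → 33
student=Omar: credits=3 vs 0: differ → 3
student=Sven: credits=5 vs 0: differ → 5
student=Tara: credits=0 vs 0: equal → NULL
student=Uma: credits=8 vs 0: differ → 8
student=Xiu: credits=11 vs 0: differ → 11
student=Zane: credits=39 vs 0: differ → 39

12, 30, 12, NULL, 22, 33, 3, 5, NULL, 8, 11, 39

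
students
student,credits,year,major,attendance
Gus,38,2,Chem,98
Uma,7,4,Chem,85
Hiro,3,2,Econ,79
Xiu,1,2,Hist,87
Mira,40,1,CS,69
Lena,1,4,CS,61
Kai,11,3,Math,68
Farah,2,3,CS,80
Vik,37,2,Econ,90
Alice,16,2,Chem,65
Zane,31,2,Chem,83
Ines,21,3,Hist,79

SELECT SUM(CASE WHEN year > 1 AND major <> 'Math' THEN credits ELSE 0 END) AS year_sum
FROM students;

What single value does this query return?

student=Gus: ✓ → 38
student=Uma: ✓ → 7
student=Hiro: ✓ → 3
student=Xiu: ✓ → 1
student=Mira: ✗
student=Lena: ✓ → 1
student=Kai: ✗
student=Farah: ✓ → 2
student=Vik: ✓ → 37
student=Alice: ✓ → 16
student=Zane: ✓ → 31
student=Ines: ✓ → 21
year_sum = 38 + 7 + 3 + 1 + 1 + 2 + 37 + 16 + 31 + 21 = 157

157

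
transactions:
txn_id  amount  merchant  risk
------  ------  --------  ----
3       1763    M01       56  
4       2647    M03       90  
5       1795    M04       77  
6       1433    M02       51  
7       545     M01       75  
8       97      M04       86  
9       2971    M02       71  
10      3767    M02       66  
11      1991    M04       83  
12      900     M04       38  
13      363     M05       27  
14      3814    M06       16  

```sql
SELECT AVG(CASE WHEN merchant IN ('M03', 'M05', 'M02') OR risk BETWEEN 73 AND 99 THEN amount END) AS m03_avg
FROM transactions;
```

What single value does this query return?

1734.3333333333

txn_id=3: ✗
txn_id=4: ✓ → 2647
txn_id=5: ✓ → 1795
txn_id=6: ✓ → 1433
txn_id=7: ✓ → 545
txn_id=8: ✓ → 97
txn_id=9: ✓ → 2971
txn_id=10: ✓ → 3767
txn_id=11: ✓ → 1991
txn_id=12: ✗
txn_id=13: ✓ → 363
txn_id=14: ✗
m03_avg = (2647 + 1795 + 1433 + 545 + 97 + 2971 + 3767 + 1991 + 363) / 9 = 1734.3333333333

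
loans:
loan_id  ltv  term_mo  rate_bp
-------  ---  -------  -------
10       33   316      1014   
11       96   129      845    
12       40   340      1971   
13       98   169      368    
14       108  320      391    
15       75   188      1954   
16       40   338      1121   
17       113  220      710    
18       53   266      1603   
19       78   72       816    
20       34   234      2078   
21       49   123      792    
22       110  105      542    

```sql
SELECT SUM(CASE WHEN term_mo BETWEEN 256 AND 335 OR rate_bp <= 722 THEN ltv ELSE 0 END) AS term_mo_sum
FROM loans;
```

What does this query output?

515

loan_id=10: ✓ → 33
loan_id=11: ✗
loan_id=12: ✗
loan_id=13: ✓ → 98
loan_id=14: ✓ → 108
loan_id=15: ✗
loan_id=16: ✗
loan_id=17: ✓ → 113
loan_id=18: ✓ → 53
loan_id=19: ✗
loan_id=20: ✗
loan_id=21: ✗
loan_id=22: ✓ → 110
term_mo_sum = 33 + 98 + 108 + 113 + 53 + 110 = 515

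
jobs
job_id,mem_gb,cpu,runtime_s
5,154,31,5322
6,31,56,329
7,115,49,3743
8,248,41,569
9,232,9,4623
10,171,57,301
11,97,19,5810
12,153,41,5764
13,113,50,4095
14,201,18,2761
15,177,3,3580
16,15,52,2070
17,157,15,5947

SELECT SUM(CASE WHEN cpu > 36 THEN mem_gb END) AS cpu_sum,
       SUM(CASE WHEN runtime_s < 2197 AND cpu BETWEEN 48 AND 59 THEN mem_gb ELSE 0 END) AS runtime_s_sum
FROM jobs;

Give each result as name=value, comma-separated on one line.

[cpu_sum: cpu > 36]
job_id=5: ✗
job_id=6: ✓ → 31
job_id=7: ✓ → 115
job_id=8: ✓ → 248
job_id=9: ✗
job_id=10: ✓ → 171
job_id=11: ✗
job_id=12: ✓ → 153
job_id=13: ✓ → 113
job_id=14: ✗
job_id=15: ✗
job_id=16: ✓ → 15
job_id=17: ✗
cpu_sum = 31 + 115 + 248 + 171 + 153 + 113 + 15 = 846
—
[runtime_s_sum: runtime_s < 2197 AND cpu BETWEEN 48 AND 59]
job_id=5: ✗
job_id=6: ✓ → 31
job_id=7: ✗
job_id=8: ✗
job_id=9: ✗
job_id=10: ✓ → 171
job_id=11: ✗
job_id=12: ✗
job_id=13: ✗
job_id=14: ✗
job_id=15: ✗
job_id=16: ✓ → 15
job_id=17: ✗
runtime_s_sum = 31 + 171 + 15 = 217

cpu_sum=846, runtime_s_sum=217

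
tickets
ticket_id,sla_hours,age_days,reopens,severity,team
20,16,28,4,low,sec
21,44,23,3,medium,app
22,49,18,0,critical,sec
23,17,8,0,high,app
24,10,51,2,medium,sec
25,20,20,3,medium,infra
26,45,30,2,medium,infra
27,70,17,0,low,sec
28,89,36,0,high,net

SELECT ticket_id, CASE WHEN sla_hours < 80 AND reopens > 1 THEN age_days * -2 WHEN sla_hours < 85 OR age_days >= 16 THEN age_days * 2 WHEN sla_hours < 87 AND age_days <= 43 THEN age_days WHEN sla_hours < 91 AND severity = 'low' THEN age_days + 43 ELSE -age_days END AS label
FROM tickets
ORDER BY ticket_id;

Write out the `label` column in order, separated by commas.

ticket_id=20: sla_hours < 80 AND reopens > 1 → -56
ticket_id=21: sla_hours < 80 AND reopens > 1 → -46
ticket_id=22: sla_hours < 85 OR age_days >= 16 → 36
ticket_id=23: sla_hours < 85 OR age_days >= 16 → 16
ticket_id=24: sla_hours < 80 AND reopens > 1 → -102
ticket_id=25: sla_hours < 80 AND reopens > 1 → -40
ticket_id=26: sla_hours < 80 AND reopens > 1 → -60
ticket_id=27: sla_hours < 85 OR age_days >= 16 → 34
ticket_id=28: sla_hours < 85 OR age_days >= 16 → 72

-56, -46, 36, 16, -102, -40, -60, 34, 72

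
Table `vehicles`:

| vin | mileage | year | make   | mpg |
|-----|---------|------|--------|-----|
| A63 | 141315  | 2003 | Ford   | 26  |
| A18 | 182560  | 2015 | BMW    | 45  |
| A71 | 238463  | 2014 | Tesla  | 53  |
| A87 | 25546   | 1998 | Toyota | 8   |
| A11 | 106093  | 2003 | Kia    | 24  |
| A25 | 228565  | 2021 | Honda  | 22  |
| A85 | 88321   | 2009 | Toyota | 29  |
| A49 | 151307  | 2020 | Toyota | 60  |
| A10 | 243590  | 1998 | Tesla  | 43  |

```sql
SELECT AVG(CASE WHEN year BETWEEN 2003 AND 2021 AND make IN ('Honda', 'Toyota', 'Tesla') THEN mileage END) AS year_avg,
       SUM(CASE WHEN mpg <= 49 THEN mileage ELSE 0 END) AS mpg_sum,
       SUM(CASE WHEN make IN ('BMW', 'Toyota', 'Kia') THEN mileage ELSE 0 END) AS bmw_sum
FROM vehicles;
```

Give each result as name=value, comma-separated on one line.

year_avg=176664, mpg_sum=1015990, bmw_sum=553827

[year_avg: year BETWEEN 2003 AND 2021 AND make IN ('Honda', 'Toyota', 'Tesla')]
vin=A63: ✗
vin=A18: ✗
vin=A71: ✓ → 238463
vin=A87: ✗
vin=A11: ✗
vin=A25: ✓ → 228565
vin=A85: ✓ → 88321
vin=A49: ✓ → 151307
vin=A10: ✗
year_avg = (238463 + 228565 + 88321 + 151307) / 4 = 176664
—
[mpg_sum: mpg <= 49]
vin=A63: ✓ → 141315
vin=A18: ✓ → 182560
vin=A71: ✗
vin=A87: ✓ → 25546
vin=A11: ✓ → 106093
vin=A25: ✓ → 228565
vin=A85: ✓ → 88321
vin=A49: ✗
vin=A10: ✓ → 243590
mpg_sum = 141315 + 182560 + 25546 + 106093 + 228565 + 88321 + 243590 = 1015990
—
[bmw_sum: make IN ('BMW', 'Toyota', 'Kia')]
vin=A63: ✗
vin=A18: ✓ → 182560
vin=A71: ✗
vin=A87: ✓ → 25546
vin=A11: ✓ → 106093
vin=A25: ✗
vin=A85: ✓ → 88321
vin=A49: ✓ → 151307
vin=A10: ✗
bmw_sum = 182560 + 25546 + 106093 + 88321 + 151307 = 553827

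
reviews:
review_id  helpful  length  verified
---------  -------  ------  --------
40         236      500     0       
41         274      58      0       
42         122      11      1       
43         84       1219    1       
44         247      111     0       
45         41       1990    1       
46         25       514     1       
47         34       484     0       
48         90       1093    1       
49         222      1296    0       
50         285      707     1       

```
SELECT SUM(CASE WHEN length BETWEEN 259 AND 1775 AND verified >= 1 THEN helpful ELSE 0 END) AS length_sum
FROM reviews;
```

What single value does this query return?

484

review_id=40: ✗
review_id=41: ✗
review_id=42: ✗
review_id=43: ✓ → 84
review_id=44: ✗
review_id=45: ✗
review_id=46: ✓ → 25
review_id=47: ✗
review_id=48: ✓ → 90
review_id=49: ✗
review_id=50: ✓ → 285
length_sum = 84 + 25 + 90 + 285 = 484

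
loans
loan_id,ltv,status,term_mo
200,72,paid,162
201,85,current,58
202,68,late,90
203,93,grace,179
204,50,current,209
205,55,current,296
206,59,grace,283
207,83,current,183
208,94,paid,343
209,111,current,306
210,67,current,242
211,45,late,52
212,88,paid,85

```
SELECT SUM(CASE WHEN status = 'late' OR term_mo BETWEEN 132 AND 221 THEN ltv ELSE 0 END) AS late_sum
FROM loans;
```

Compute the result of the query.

411

loan_id=200: ✓ → 72
loan_id=201: ✗
loan_id=202: ✓ → 68
loan_id=203: ✓ → 93
loan_id=204: ✓ → 50
loan_id=205: ✗
loan_id=206: ✗
loan_id=207: ✓ → 83
loan_id=208: ✗
loan_id=209: ✗
loan_id=210: ✗
loan_id=211: ✓ → 45
loan_id=212: ✗
late_sum = 72 + 68 + 93 + 50 + 83 + 45 = 411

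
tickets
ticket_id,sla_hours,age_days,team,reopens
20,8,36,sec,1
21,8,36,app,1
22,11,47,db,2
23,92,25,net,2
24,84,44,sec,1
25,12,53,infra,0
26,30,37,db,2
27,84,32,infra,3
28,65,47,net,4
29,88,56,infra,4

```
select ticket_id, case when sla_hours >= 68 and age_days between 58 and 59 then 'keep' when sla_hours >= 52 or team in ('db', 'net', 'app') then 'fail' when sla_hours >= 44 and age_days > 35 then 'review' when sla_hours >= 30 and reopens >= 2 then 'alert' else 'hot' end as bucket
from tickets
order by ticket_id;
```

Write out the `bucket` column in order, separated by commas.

ticket_id=20: ELSE → hot
ticket_id=21: sla_hours >= 52 or team in ('db', 'net', 'app') → fail
ticket_id=22: sla_hours >= 52 or team in ('db', 'net', 'app') → fail
ticket_id=23: sla_hours >= 52 or team in ('db', 'net', 'app') → fail
ticket_id=24: sla_hours >= 52 or team in ('db', 'net', 'app') → fail
ticket_id=25: ELSE → hot
ticket_id=26: sla_hours >= 52 or team in ('db', 'net', 'app') → fail
ticket_id=27: sla_hours >= 52 or team in ('db', 'net', 'app') → fail
ticket_id=28: sla_hours >= 52 or team in ('db', 'net', 'app') → fail
ticket_id=29: sla_hours >= 52 or team in ('db', 'net', 'app') → fail

hot, fail, fail, fail, fail, hot, fail, fail, fail, fail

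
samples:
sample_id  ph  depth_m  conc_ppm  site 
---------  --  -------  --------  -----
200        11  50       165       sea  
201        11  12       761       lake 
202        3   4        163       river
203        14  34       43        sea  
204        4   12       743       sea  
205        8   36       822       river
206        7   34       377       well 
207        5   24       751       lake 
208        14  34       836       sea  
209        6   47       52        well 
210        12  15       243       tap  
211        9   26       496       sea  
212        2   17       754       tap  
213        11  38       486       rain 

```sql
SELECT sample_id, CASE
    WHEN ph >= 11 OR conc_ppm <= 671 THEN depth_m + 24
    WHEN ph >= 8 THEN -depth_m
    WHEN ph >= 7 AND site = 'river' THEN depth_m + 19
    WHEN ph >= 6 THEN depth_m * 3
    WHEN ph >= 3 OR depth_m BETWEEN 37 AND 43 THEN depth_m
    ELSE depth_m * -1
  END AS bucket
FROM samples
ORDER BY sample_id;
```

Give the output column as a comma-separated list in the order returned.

sample_id=200: ph >= 11 OR conc_ppm <= 671 → 74
sample_id=201: ph >= 11 OR conc_ppm <= 671 → 36
sample_id=202: ph >= 11 OR conc_ppm <= 671 → 28
sample_id=203: ph >= 11 OR conc_ppm <= 671 → 58
sample_id=204: ph >= 3 OR depth_m BETWEEN 37 AND 43 → 12
sample_id=205: ph >= 8 → -36
sample_id=206: ph >= 11 OR conc_ppm <= 671 → 58
sample_id=207: ph >= 3 OR depth_m BETWEEN 37 AND 43 → 24
sample_id=208: ph >= 11 OR conc_ppm <= 671 → 58
sample_id=209: ph >= 11 OR conc_ppm <= 671 → 71
sample_id=210: ph >= 11 OR conc_ppm <= 671 → 39
sample_id=211: ph >= 11 OR conc_ppm <= 671 → 50
sample_id=212: ELSE → -17
sample_id=213: ph >= 11 OR conc_ppm <= 671 → 62

74, 36, 28, 58, 12, -36, 58, 24, 58, 71, 39, 50, -17, 62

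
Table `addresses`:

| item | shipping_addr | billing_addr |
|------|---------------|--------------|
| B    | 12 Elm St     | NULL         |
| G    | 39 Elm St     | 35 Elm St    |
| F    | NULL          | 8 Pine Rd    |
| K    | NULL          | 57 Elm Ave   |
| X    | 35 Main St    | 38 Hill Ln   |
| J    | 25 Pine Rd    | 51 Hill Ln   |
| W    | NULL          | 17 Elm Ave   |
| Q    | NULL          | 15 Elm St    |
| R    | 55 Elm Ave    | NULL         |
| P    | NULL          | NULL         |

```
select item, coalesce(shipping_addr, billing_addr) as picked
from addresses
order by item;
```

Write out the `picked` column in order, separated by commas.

12 Elm St, 8 Pine Rd, 39 Elm St, 25 Pine Rd, 57 Elm Ave, NULL, 15 Elm St, 55 Elm Ave, 17 Elm Ave, 35 Main St

item=B: shipping_addr=12 Elm St → 12 Elm St
item=F: shipping_addr=NULL, billing_addr=8 Pine Rd → 8 Pine Rd
item=G: shipping_addr=39 Elm St → 39 Elm St
item=J: shipping_addr=25 Pine Rd → 25 Pine Rd
item=K: shipping_addr=NULL, billing_addr=57 Elm Ave → 57 Elm Ave
item=P: shipping_addr=NULL, billing_addr=NULL (all NULL) → NULL
item=Q: shipping_addr=NULL, billing_addr=15 Elm St → 15 Elm St
item=R: shipping_addr=55 Elm Ave → 55 Elm Ave
item=W: shipping_addr=NULL, billing_addr=17 Elm Ave → 17 Elm Ave
item=X: shipping_addr=35 Main St → 35 Main St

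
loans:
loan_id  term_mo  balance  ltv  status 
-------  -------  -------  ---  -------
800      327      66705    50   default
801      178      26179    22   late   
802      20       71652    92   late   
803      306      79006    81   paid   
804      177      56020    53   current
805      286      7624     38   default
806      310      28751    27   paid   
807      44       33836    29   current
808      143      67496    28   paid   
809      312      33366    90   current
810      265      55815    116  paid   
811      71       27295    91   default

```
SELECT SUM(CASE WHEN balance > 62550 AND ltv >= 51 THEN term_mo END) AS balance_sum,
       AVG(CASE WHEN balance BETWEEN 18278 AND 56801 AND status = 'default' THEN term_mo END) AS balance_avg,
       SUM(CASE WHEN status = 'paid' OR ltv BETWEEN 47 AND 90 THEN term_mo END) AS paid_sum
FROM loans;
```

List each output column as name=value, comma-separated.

[balance_sum: balance > 62550 AND ltv >= 51]
loan_id=800: ✗
loan_id=801: ✗
loan_id=802: ✓ → 20
loan_id=803: ✓ → 306
loan_id=804: ✗
loan_id=805: ✗
loan_id=806: ✗
loan_id=807: ✗
loan_id=808: ✗
loan_id=809: ✗
loan_id=810: ✗
loan_id=811: ✗
balance_sum = 20 + 306 = 326
—
[balance_avg: balance BETWEEN 18278 AND 56801 AND status = 'default']
loan_id=800: ✗
loan_id=801: ✗
loan_id=802: ✗
loan_id=803: ✗
loan_id=804: ✗
loan_id=805: ✗
loan_id=806: ✗
loan_id=807: ✗
loan_id=808: ✗
loan_id=809: ✗
loan_id=810: ✗
loan_id=811: ✓ → 71
balance_avg = 71
—
[paid_sum: status = 'paid' OR ltv BETWEEN 47 AND 90]
loan_id=800: ✓ → 327
loan_id=801: ✗
loan_id=802: ✗
loan_id=803: ✓ → 306
loan_id=804: ✓ → 177
loan_id=805: ✗
loan_id=806: ✓ → 310
loan_id=807: ✗
loan_id=808: ✓ → 143
loan_id=809: ✓ → 312
loan_id=810: ✓ → 265
loan_id=811: ✗
paid_sum = 327 + 306 + 177 + 310 + 143 + 312 + 265 = 1840

balance_sum=326, balance_avg=71, paid_sum=1840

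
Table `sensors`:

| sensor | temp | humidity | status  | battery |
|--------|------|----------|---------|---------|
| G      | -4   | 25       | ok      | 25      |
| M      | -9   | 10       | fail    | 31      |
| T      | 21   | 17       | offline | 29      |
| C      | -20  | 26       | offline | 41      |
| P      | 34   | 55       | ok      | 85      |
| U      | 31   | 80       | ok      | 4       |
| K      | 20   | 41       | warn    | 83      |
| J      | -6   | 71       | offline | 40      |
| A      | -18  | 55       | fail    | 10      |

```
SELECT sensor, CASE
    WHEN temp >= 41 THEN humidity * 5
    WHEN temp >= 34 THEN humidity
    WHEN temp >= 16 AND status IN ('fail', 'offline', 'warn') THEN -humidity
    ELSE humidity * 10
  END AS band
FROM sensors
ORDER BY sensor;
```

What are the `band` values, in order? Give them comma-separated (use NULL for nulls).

sensor=A: ELSE → 550
sensor=C: ELSE → 260
sensor=G: ELSE → 250
sensor=J: ELSE → 710
sensor=K: temp >= 16 AND status IN ('fail', 'offline', 'warn') → -41
sensor=M: ELSE → 100
sensor=P: temp >= 34 → 55
sensor=T: temp >= 16 AND status IN ('fail', 'offline', 'warn') → -17
sensor=U: ELSE → 800

550, 260, 250, 710, -41, 100, 55, -17, 800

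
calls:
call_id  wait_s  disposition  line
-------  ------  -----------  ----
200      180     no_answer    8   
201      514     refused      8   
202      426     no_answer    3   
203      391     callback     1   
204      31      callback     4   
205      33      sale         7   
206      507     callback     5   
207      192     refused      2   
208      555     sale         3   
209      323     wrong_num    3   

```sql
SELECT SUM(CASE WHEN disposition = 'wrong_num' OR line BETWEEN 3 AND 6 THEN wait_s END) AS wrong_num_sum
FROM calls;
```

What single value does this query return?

1842

call_id=200: ✗
call_id=201: ✗
call_id=202: ✓ → 426
call_id=203: ✗
call_id=204: ✓ → 31
call_id=205: ✗
call_id=206: ✓ → 507
call_id=207: ✗
call_id=208: ✓ → 555
call_id=209: ✓ → 323
wrong_num_sum = 426 + 31 + 507 + 555 + 323 = 1842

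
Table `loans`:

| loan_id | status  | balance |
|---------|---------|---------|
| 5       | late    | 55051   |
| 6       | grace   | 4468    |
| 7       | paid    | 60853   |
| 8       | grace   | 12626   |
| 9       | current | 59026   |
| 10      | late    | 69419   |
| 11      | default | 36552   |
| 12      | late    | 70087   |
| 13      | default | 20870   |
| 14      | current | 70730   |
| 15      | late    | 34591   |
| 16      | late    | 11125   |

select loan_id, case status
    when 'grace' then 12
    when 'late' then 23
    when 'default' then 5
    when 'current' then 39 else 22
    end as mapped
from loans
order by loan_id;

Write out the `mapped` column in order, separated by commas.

23, 12, 22, 12, 39, 23, 5, 23, 5, 39, 23, 23

loan_id=5: status='late' → 23
loan_id=6: status='grace' → 12
loan_id=7: ELSE → 22
loan_id=8: status='grace' → 12
loan_id=9: status='current' → 39
loan_id=10: status='late' → 23
loan_id=11: status='default' → 5
loan_id=12: status='late' → 23
loan_id=13: status='default' → 5
loan_id=14: status='current' → 39
loan_id=15: status='late' → 23
loan_id=16: status='late' → 23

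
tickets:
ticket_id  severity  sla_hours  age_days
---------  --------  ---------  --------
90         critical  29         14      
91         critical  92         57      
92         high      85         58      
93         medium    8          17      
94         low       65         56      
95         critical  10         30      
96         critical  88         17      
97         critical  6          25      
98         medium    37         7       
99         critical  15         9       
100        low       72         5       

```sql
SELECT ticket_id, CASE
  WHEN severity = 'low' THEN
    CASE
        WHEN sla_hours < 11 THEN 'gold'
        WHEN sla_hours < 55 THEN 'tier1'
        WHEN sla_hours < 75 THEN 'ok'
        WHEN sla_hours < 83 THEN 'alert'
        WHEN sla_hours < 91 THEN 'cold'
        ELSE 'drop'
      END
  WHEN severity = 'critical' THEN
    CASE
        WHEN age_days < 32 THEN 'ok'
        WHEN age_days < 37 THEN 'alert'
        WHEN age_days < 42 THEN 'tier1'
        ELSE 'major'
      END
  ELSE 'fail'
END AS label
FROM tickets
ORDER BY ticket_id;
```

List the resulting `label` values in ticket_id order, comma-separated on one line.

ticket_id=90: severity='critical' → inner[age_days < 32] → ok
ticket_id=91: severity='critical' → inner[ELSE] → major
ticket_id=92: severity='high' → outer ELSE → fail
ticket_id=93: severity='medium' → outer ELSE → fail
ticket_id=94: severity='low' → inner[sla_hours < 75] → ok
ticket_id=95: severity='critical' → inner[age_days < 32] → ok
ticket_id=96: severity='critical' → inner[age_days < 32] → ok
ticket_id=97: severity='critical' → inner[age_days < 32] → ok
ticket_id=98: severity='medium' → outer ELSE → fail
ticket_id=99: severity='critical' → inner[age_days < 32] → ok
ticket_id=100: severity='low' → inner[sla_hours < 75] → ok

ok, major, fail, fail, ok, ok, ok, ok, fail, ok, ok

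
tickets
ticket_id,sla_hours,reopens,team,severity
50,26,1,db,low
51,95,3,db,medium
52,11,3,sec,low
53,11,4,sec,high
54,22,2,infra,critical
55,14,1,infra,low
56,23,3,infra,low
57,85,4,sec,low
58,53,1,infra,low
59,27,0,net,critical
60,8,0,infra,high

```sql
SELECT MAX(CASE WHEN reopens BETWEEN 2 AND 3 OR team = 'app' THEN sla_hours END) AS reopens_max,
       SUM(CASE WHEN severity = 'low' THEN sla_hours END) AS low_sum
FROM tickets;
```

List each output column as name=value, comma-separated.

reopens_max=95, low_sum=212

[reopens_max: reopens BETWEEN 2 AND 3 OR team = 'app']
ticket_id=50: ✗
ticket_id=51: ✓ → 95
ticket_id=52: ✓ → 11
ticket_id=53: ✗
ticket_id=54: ✓ → 22
ticket_id=55: ✗
ticket_id=56: ✓ → 23
ticket_id=57: ✗
ticket_id=58: ✗
ticket_id=59: ✗
ticket_id=60: ✗
reopens_max = MAX(95, 11, 22, 23) = 95
—
[low_sum: severity = 'low']
ticket_id=50: ✓ → 26
ticket_id=51: ✗
ticket_id=52: ✓ → 11
ticket_id=53: ✗
ticket_id=54: ✗
ticket_id=55: ✓ → 14
ticket_id=56: ✓ → 23
ticket_id=57: ✓ → 85
ticket_id=58: ✓ → 53
ticket_id=59: ✗
ticket_id=60: ✗
low_sum = 26 + 11 + 14 + 23 + 85 + 53 = 212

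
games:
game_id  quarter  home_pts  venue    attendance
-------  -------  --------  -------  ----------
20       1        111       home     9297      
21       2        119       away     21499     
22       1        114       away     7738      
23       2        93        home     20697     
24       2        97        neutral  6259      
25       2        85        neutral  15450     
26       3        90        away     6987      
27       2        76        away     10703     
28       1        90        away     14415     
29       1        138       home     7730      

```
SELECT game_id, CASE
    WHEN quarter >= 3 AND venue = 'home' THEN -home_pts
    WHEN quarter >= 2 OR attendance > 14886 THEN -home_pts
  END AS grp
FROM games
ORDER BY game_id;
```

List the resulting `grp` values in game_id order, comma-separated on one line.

game_id=20: (no match → NULL) → NULL
game_id=21: quarter >= 2 OR attendance > 14886 → -119
game_id=22: (no match → NULL) → NULL
game_id=23: quarter >= 2 OR attendance > 14886 → -93
game_id=24: quarter >= 2 OR attendance > 14886 → -97
game_id=25: quarter >= 2 OR attendance > 14886 → -85
game_id=26: quarter >= 2 OR attendance > 14886 → -90
game_id=27: quarter >= 2 OR attendance > 14886 → -76
game_id=28: (no match → NULL) → NULL
game_id=29: (no match → NULL) → NULL

NULL, -119, NULL, -93, -97, -85, -90, -76, NULL, NULL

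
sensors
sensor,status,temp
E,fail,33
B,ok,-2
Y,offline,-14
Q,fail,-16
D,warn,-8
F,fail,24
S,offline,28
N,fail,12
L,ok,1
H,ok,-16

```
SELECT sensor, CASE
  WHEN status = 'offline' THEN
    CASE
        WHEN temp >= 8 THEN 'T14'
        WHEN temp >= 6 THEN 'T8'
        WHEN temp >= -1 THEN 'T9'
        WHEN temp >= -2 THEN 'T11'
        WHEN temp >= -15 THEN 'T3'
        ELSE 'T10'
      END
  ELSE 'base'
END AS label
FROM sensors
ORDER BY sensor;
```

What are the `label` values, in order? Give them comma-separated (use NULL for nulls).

base, base, base, base, base, base, base, base, T14, T3

sensor=B: status='ok' → outer ELSE → base
sensor=D: status='warn' → outer ELSE → base
sensor=E: status='fail' → outer ELSE → base
sensor=F: status='fail' → outer ELSE → base
sensor=H: status='ok' → outer ELSE → base
sensor=L: status='ok' → outer ELSE → base
sensor=N: status='fail' → outer ELSE → base
sensor=Q: status='fail' → outer ELSE → base
sensor=S: status='offline' → inner[temp >= 8] → T14
sensor=Y: status='offline' → inner[temp >= -15] → T3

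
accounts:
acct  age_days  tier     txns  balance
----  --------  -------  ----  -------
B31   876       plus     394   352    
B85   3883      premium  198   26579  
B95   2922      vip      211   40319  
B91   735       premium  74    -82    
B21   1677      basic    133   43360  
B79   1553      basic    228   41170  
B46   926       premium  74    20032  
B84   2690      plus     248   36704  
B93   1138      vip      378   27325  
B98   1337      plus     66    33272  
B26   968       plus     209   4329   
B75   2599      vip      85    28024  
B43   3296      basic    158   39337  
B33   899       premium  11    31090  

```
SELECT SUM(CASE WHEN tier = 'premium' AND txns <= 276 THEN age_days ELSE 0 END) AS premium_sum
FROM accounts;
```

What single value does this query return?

acct=B31: ✗
acct=B85: ✓ → 3883
acct=B95: ✗
acct=B91: ✓ → 735
acct=B21: ✗
acct=B79: ✗
acct=B46: ✓ → 926
acct=B84: ✗
acct=B93: ✗
acct=B98: ✗
acct=B26: ✗
acct=B75: ✗
acct=B43: ✗
acct=B33: ✓ → 899
premium_sum = 3883 + 735 + 926 + 899 = 6443

6443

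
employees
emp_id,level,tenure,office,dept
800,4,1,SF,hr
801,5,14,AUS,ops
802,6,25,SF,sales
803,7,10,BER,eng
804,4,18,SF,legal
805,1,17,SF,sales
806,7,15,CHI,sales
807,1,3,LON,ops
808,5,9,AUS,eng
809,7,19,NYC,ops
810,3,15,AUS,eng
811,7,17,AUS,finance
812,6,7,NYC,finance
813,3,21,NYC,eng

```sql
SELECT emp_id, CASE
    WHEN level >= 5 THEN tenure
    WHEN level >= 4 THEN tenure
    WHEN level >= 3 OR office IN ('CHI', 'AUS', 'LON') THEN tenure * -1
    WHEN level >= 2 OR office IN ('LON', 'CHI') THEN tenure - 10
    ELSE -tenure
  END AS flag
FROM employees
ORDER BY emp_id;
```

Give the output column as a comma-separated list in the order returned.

1, 14, 25, 10, 18, -17, 15, -3, 9, 19, -15, 17, 7, -21

emp_id=800: level >= 4 → 1
emp_id=801: level >= 5 → 14
emp_id=802: level >= 5 → 25
emp_id=803: level >= 5 → 10
emp_id=804: level >= 4 → 18
emp_id=805: ELSE → -17
emp_id=806: level >= 5 → 15
emp_id=807: level >= 3 OR office IN ('CHI', 'AUS', 'LON') → -3
emp_id=808: level >= 5 → 9
emp_id=809: level >= 5 → 19
emp_id=810: level >= 3 OR office IN ('CHI', 'AUS', 'LON') → -15
emp_id=811: level >= 5 → 17
emp_id=812: level >= 5 → 7
emp_id=813: level >= 3 OR office IN ('CHI', 'AUS', 'LON') → -21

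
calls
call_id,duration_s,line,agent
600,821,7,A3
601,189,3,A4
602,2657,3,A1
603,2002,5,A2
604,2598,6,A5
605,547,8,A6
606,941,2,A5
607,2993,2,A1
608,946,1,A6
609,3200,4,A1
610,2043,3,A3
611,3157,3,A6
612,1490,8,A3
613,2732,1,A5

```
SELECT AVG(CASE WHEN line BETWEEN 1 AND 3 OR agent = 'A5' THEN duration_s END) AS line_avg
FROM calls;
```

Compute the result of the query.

2028.4444444444

call_id=600: ✗
call_id=601: ✓ → 189
call_id=602: ✓ → 2657
call_id=603: ✗
call_id=604: ✓ → 2598
call_id=605: ✗
call_id=606: ✓ → 941
call_id=607: ✓ → 2993
call_id=608: ✓ → 946
call_id=609: ✗
call_id=610: ✓ → 2043
call_id=611: ✓ → 3157
call_id=612: ✗
call_id=613: ✓ → 2732
line_avg = (189 + 2657 + 2598 + 941 + 2993 + 946 + 2043 + 3157 + 2732) / 9 = 2028.4444444444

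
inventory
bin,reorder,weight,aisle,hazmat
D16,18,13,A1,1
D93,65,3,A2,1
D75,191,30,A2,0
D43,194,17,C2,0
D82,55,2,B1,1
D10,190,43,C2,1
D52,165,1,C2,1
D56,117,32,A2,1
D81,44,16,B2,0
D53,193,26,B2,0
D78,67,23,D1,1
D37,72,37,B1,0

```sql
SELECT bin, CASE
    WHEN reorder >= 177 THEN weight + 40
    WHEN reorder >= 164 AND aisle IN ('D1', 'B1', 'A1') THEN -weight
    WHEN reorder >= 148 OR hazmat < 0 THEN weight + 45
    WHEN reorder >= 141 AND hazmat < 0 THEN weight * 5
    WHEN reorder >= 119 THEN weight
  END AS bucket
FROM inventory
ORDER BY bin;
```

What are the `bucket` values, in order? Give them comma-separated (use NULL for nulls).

83, NULL, NULL, 57, 46, 66, NULL, 70, NULL, NULL, NULL, NULL

bin=D10: reorder >= 177 → 83
bin=D16: (no match → NULL) → NULL
bin=D37: (no match → NULL) → NULL
bin=D43: reorder >= 177 → 57
bin=D52: reorder >= 148 OR hazmat < 0 → 46
bin=D53: reorder >= 177 → 66
bin=D56: (no match → NULL) → NULL
bin=D75: reorder >= 177 → 70
bin=D78: (no match → NULL) → NULL
bin=D81: (no match → NULL) → NULL
bin=D82: (no match → NULL) → NULL
bin=D93: (no match → NULL) → NULL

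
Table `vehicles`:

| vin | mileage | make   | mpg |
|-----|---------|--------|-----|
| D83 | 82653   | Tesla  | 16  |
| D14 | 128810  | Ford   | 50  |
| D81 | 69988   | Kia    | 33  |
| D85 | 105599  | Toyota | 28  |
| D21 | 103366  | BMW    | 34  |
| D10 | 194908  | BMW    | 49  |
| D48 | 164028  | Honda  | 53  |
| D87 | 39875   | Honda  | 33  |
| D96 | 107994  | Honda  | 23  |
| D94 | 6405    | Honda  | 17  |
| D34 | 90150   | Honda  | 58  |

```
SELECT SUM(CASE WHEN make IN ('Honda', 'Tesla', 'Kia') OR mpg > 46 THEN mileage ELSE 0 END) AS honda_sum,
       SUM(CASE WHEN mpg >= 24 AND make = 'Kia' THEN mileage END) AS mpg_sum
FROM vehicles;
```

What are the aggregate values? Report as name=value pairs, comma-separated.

[honda_sum: make IN ('Honda', 'Tesla', 'Kia') OR mpg > 46]
vin=D83: ✓ → 82653
vin=D14: ✓ → 128810
vin=D81: ✓ → 69988
vin=D85: ✗
vin=D21: ✗
vin=D10: ✓ → 194908
vin=D48: ✓ → 164028
vin=D87: ✓ → 39875
vin=D96: ✓ → 107994
vin=D94: ✓ → 6405
vin=D34: ✓ → 90150
honda_sum = 82653 + 128810 + 69988 + 194908 + 164028 + 39875 + 107994 + 6405 + 90150 = 884811
—
[mpg_sum: mpg >= 24 AND make = 'Kia']
vin=D83: ✗
vin=D14: ✗
vin=D81: ✓ → 69988
vin=D85: ✗
vin=D21: ✗
vin=D10: ✗
vin=D48: ✗
vin=D87: ✗
vin=D96: ✗
vin=D94: ✗
vin=D34: ✗
mpg_sum = 69988

honda_sum=884811, mpg_sum=69988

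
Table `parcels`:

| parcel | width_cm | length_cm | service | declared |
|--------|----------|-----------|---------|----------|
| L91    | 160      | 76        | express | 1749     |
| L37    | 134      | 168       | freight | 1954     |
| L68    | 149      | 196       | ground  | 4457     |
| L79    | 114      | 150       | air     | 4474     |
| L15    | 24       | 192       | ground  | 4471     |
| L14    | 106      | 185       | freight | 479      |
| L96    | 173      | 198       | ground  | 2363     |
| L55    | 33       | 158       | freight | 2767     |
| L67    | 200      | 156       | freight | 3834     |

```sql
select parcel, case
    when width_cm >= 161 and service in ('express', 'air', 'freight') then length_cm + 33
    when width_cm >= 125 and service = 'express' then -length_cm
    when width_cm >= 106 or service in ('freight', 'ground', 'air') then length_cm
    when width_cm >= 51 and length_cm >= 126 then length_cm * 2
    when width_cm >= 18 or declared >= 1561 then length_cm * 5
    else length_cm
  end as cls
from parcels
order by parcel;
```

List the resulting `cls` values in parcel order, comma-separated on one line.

185, 192, 168, 158, 189, 196, 150, -76, 198

parcel=L14: width_cm >= 106 or service in ('freight', 'ground', 'air') → 185
parcel=L15: width_cm >= 106 or service in ('freight', 'ground', 'air') → 192
parcel=L37: width_cm >= 106 or service in ('freight', 'ground', 'air') → 168
parcel=L55: width_cm >= 106 or service in ('freight', 'ground', 'air') → 158
parcel=L67: width_cm >= 161 and service in ('express', 'air', 'freight') → 189
parcel=L68: width_cm >= 106 or service in ('freight', 'ground', 'air') → 196
parcel=L79: width_cm >= 106 or service in ('freight', 'ground', 'air') → 150
parcel=L91: width_cm >= 125 and service = 'express' → -76
parcel=L96: width_cm >= 106 or service in ('freight', 'ground', 'air') → 198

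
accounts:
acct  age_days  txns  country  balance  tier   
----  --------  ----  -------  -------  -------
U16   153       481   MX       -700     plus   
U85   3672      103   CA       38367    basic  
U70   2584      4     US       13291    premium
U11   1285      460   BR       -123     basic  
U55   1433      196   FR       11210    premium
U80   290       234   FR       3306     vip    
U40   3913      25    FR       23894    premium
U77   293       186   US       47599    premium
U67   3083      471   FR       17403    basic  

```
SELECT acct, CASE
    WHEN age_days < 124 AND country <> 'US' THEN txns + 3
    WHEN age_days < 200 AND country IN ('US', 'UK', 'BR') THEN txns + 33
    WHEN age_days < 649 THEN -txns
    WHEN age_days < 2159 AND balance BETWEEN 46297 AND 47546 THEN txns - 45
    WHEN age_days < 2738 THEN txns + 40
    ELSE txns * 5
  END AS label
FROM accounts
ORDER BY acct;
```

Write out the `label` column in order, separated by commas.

500, -481, 125, 236, 2355, 44, -186, -234, 515

acct=U11: age_days < 2738 → 500
acct=U16: age_days < 649 → -481
acct=U40: ELSE → 125
acct=U55: age_days < 2738 → 236
acct=U67: ELSE → 2355
acct=U70: age_days < 2738 → 44
acct=U77: age_days < 649 → -186
acct=U80: age_days < 649 → -234
acct=U85: ELSE → 515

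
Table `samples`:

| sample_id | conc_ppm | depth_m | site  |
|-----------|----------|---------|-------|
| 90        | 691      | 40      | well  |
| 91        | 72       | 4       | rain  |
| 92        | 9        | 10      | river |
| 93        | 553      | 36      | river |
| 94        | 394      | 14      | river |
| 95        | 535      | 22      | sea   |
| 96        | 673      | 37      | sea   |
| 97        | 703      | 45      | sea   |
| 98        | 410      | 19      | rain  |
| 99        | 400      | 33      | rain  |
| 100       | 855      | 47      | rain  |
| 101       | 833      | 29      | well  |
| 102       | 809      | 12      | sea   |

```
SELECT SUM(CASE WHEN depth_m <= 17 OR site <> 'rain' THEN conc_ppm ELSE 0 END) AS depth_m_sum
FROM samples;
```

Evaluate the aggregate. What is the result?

5272

sample_id=90: ✓ → 691
sample_id=91: ✓ → 72
sample_id=92: ✓ → 9
sample_id=93: ✓ → 553
sample_id=94: ✓ → 394
sample_id=95: ✓ → 535
sample_id=96: ✓ → 673
sample_id=97: ✓ → 703
sample_id=98: ✗
sample_id=99: ✗
sample_id=100: ✗
sample_id=101: ✓ → 833
sample_id=102: ✓ → 809
depth_m_sum = 691 + 72 + 9 + 553 + 394 + 535 + 673 + 703 + 833 + 809 = 5272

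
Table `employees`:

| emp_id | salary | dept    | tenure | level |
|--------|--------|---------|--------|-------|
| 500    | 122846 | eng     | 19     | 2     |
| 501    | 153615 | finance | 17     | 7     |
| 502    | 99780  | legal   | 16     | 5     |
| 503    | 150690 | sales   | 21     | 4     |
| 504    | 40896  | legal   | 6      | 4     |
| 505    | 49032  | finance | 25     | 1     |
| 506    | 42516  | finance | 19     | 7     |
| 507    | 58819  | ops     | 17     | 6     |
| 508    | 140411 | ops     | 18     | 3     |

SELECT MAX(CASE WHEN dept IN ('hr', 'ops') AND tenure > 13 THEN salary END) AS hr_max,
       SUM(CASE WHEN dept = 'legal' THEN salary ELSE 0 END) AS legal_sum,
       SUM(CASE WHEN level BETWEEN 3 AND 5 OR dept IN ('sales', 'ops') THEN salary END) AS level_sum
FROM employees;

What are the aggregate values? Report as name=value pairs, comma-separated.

hr_max=140411, legal_sum=140676, level_sum=490596

[hr_max: dept IN ('hr', 'ops') AND tenure > 13]
emp_id=500: ✗
emp_id=501: ✗
emp_id=502: ✗
emp_id=503: ✗
emp_id=504: ✗
emp_id=505: ✗
emp_id=506: ✗
emp_id=507: ✓ → 58819
emp_id=508: ✓ → 140411
hr_max = MAX(58819, 140411) = 140411
—
[legal_sum: dept = 'legal']
emp_id=500: ✗
emp_id=501: ✗
emp_id=502: ✓ → 99780
emp_id=503: ✗
emp_id=504: ✓ → 40896
emp_id=505: ✗
emp_id=506: ✗
emp_id=507: ✗
emp_id=508: ✗
legal_sum = 99780 + 40896 = 140676
—
[level_sum: level BETWEEN 3 AND 5 OR dept IN ('sales', 'ops')]
emp_id=500: ✗
emp_id=501: ✗
emp_id=502: ✓ → 99780
emp_id=503: ✓ → 150690
emp_id=504: ✓ → 40896
emp_id=505: ✗
emp_id=506: ✗
emp_id=507: ✓ → 58819
emp_id=508: ✓ → 140411
level_sum = 99780 + 150690 + 40896 + 58819 + 140411 = 490596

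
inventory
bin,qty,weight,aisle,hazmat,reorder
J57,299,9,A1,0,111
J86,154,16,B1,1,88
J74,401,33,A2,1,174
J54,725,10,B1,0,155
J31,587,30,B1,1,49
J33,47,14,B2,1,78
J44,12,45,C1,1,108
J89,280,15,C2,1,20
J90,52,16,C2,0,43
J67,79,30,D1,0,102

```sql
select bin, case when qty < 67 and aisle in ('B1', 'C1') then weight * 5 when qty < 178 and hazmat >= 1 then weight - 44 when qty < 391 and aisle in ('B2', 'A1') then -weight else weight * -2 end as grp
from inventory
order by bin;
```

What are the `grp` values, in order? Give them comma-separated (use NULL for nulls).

-60, -30, 225, -20, -9, -60, -66, -28, -30, -32

bin=J31: ELSE → -60
bin=J33: qty < 178 and hazmat >= 1 → -30
bin=J44: qty < 67 and aisle in ('B1', 'C1') → 225
bin=J54: ELSE → -20
bin=J57: qty < 391 and aisle in ('B2', 'A1') → -9
bin=J67: ELSE → -60
bin=J74: ELSE → -66
bin=J86: qty < 178 and hazmat >= 1 → -28
bin=J89: ELSE → -30
bin=J90: ELSE → -32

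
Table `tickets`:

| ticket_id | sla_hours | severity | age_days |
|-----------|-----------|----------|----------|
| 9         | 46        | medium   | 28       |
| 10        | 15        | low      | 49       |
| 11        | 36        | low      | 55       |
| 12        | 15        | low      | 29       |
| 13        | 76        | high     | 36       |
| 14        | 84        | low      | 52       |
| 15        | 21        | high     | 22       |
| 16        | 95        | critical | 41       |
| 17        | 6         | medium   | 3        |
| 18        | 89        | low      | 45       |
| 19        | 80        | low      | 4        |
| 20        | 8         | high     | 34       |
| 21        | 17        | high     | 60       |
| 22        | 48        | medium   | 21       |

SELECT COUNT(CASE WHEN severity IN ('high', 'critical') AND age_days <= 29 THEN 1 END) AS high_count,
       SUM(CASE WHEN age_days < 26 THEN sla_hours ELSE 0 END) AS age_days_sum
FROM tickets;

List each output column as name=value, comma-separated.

high_count=1, age_days_sum=155

[high_count: severity IN ('high', 'critical') AND age_days <= 29]
ticket_id=9: ✗
ticket_id=10: ✗
ticket_id=11: ✗
ticket_id=12: ✗
ticket_id=13: ✗
ticket_id=14: ✗
ticket_id=15: ✓ → 1
ticket_id=16: ✗
ticket_id=17: ✗
ticket_id=18: ✗
ticket_id=19: ✗
ticket_id=20: ✗
ticket_id=21: ✗
ticket_id=22: ✗
high_count = COUNT(1) = 1
—
[age_days_sum: age_days < 26]
ticket_id=9: ✗
ticket_id=10: ✗
ticket_id=11: ✗
ticket_id=12: ✗
ticket_id=13: ✗
ticket_id=14: ✗
ticket_id=15: ✓ → 21
ticket_id=16: ✗
ticket_id=17: ✓ → 6
ticket_id=18: ✗
ticket_id=19: ✓ → 80
ticket_id=20: ✗
ticket_id=21: ✗
ticket_id=22: ✓ → 48
age_days_sum = 21 + 6 + 80 + 48 = 155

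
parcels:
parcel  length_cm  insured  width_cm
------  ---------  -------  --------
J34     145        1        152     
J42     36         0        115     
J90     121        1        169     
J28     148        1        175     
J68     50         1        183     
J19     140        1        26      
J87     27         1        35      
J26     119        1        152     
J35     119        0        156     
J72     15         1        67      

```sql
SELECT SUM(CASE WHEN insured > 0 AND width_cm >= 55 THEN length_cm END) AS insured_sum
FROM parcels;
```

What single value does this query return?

598

parcel=J34: ✓ → 145
parcel=J42: ✗
parcel=J90: ✓ → 121
parcel=J28: ✓ → 148
parcel=J68: ✓ → 50
parcel=J19: ✗
parcel=J87: ✗
parcel=J26: ✓ → 119
parcel=J35: ✗
parcel=J72: ✓ → 15
insured_sum = 145 + 121 + 148 + 50 + 119 + 15 = 598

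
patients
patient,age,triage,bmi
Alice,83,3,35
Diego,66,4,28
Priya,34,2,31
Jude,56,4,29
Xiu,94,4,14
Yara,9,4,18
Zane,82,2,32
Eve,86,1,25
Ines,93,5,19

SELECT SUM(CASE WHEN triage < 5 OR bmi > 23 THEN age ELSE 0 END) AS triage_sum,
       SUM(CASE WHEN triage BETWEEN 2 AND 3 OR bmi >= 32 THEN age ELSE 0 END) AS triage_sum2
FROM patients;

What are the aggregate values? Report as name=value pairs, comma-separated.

[triage_sum: triage < 5 OR bmi > 23]
patient=Alice: ✓ → 83
patient=Diego: ✓ → 66
patient=Priya: ✓ → 34
patient=Jude: ✓ → 56
patient=Xiu: ✓ → 94
patient=Yara: ✓ → 9
patient=Zane: ✓ → 82
patient=Eve: ✓ → 86
patient=Ines: ✗
triage_sum = 83 + 66 + 34 + 56 + 94 + 9 + 82 + 86 = 510
—
[triage_sum2: triage BETWEEN 2 AND 3 OR bmi >= 32]
patient=Alice: ✓ → 83
patient=Diego: ✗
patient=Priya: ✓ → 34
patient=Jude: ✗
patient=Xiu: ✗
patient=Yara: ✗
patient=Zane: ✓ → 82
patient=Eve: ✗
patient=Ines: ✗
triage_sum2 = 83 + 34 + 82 = 199

triage_sum=510, triage_sum2=199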